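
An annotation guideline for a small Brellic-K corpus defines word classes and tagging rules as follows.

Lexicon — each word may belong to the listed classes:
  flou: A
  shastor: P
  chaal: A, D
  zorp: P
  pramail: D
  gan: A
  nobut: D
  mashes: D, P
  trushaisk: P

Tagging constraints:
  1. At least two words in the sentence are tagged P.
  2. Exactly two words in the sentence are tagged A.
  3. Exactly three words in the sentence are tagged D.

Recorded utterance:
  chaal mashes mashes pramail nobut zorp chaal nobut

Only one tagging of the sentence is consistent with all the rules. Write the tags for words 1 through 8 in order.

A P P D D P A D

Candidates per position — 1:chaal {A,D}; 2:mashes {D,P}; 3:mashes {D,P}; 4:pramail {D}; 5:nobut {D}; 6:zorp {P}; 7:chaal {A,D}; 8:nobut {D}.
Position 1: tagging it D would leave rule 2 unsatisfiable, so it must be A.
Position 2: tagging it D would leave rule 3 unsatisfiable, so it must be P.
Position 3: tagging it D would leave rule 3 unsatisfiable, so it must be P.
Position 7: tagging it D would leave rule 2 unsatisfiable, so it must be A.
That leaves exactly one tagging: A P P D D P A D.
Verifying each rule — rule 1 ok; rule 2 ok; rule 3 ok.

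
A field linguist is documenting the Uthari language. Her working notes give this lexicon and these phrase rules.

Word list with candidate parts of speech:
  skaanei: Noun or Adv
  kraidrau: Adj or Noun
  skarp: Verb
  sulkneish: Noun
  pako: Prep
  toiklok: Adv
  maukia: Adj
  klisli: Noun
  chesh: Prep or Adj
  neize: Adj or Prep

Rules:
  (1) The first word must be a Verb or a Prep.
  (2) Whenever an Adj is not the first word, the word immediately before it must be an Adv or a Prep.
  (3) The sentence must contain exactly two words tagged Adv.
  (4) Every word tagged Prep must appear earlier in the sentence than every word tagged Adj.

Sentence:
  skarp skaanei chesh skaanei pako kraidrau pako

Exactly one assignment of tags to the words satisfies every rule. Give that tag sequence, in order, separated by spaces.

Candidates per position — 1:skarp {Verb}; 2:skaanei {Noun,Adv}; 3:chesh {Prep,Adj}; 4:skaanei {Noun,Adv}; 5:pako {Prep}; 6:kraidrau {Adj,Noun}; 7:pako {Prep}.
Position 2: Noun is ruled out by rule 3; that leaves Adv.
Position 3: Adj is ruled out by rule 4; that leaves Prep.
Position 4: Noun is ruled out by rule 3; that leaves Adv.
Position 6: Adj is ruled out by rule 4; that leaves Noun.
The unique satisfying tagging is: Verb Adv Prep Adv Prep Noun Prep.
Verifying each rule — rule 1 satisfied; rule 2 satisfied; rule 3 satisfied; rule 4 satisfied.

Verb Adv Prep Adv Prep Noun Prep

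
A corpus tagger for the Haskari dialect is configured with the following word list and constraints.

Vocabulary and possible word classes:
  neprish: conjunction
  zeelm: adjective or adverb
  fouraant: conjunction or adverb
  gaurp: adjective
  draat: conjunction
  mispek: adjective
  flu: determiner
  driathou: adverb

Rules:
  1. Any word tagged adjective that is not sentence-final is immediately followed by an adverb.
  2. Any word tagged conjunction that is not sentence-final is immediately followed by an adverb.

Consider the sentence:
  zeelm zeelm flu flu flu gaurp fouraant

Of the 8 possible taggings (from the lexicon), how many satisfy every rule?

2

Candidates per position — 1:zeelm {adjective,adverb}; 2:zeelm {adjective,adverb}; 3:flu {determiner}; 4:flu {determiner}; 5:flu {determiner}; 6:gaurp {adjective}; 7:fouraant {conjunction,adverb}.
There are 8 candidate sequences in total.
The sequences that satisfy every rule: adjective adverb determiner determiner determiner adjective adverb; adverb adverb determiner determiner determiner adjective adverb.
Count = 2.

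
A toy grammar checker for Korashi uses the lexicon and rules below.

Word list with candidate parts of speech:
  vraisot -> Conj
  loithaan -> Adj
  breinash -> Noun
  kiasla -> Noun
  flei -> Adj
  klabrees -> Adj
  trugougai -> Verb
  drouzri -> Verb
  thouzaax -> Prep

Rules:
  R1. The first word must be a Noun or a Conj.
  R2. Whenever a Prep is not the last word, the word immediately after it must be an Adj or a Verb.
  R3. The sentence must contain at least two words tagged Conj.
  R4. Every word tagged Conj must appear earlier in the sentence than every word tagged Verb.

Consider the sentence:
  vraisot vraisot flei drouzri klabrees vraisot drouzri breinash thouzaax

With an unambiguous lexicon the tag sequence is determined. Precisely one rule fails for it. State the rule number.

4

Fixed tagging: Conj Conj Adj Verb Adj Conj Verb Noun Prep.
Checking each rule: R1 ok, R2 ok, R3 ok, R4 fails.
Only rule 4 fails.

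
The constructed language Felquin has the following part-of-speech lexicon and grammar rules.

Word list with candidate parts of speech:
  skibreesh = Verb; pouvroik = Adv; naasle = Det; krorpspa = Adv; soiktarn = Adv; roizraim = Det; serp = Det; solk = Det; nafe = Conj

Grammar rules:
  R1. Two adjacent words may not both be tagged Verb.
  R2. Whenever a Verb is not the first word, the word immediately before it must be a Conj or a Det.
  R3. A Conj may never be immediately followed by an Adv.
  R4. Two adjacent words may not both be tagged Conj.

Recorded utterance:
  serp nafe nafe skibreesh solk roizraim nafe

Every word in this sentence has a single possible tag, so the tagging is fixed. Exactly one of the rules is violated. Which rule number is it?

4

Fixed tagging: Det Conj Conj Verb Det Det Conj.
Checking each rule: R1 holds, R2 holds, R3 holds, R4 violated.
Only rule 4 fails.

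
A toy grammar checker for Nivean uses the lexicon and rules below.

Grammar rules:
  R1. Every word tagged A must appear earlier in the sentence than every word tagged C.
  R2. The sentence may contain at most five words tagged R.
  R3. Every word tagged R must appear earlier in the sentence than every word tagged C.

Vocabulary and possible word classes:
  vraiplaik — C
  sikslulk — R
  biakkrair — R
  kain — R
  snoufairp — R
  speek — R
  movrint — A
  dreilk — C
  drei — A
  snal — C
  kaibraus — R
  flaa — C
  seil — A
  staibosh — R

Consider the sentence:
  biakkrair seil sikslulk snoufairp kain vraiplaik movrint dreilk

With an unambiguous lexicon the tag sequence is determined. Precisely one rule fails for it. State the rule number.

Fixed tagging: R A R R R C A C.
Checking each rule: R1 fails, R2 ok, R3 ok.
Only rule 1 fails.

1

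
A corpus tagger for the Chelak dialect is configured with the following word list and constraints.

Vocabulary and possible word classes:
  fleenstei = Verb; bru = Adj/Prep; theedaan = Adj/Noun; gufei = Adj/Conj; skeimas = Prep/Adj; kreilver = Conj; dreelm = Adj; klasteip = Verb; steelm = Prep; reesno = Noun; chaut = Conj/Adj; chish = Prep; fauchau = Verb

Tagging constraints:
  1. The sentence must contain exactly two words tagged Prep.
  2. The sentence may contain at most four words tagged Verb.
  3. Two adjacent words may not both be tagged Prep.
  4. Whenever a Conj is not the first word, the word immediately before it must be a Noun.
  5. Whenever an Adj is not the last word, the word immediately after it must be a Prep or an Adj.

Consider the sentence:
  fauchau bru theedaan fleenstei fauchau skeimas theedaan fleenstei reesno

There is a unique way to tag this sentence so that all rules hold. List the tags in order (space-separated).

Verb Prep Noun Verb Verb Prep Noun Verb Noun

Candidates per position — 1:fauchau {Verb}; 2:bru {Adj,Prep}; 3:theedaan {Adj,Noun}; 4:fleenstei {Verb}; 5:fauchau {Verb}; 6:skeimas {Prep,Adj}; 7:theedaan {Adj,Noun}; 8:fleenstei {Verb}; 9:reesno {Noun}.
At position 2, choosing Adj makes rule 1 impossible to satisfy; hence Prep.
At position 3, choosing Adj makes rule 5 impossible to satisfy; hence Noun.
At position 6, choosing Adj makes rule 1 impossible to satisfy; hence Prep.
At position 7, choosing Adj makes rule 5 impossible to satisfy; hence Noun.
So the tagging must be: Verb Prep Noun Verb Verb Prep Noun Verb Noun.
Checking: rule 1 ✓; rule 2 ✓; rule 3 ✓; rule 4 ✓; rule 5 ✓.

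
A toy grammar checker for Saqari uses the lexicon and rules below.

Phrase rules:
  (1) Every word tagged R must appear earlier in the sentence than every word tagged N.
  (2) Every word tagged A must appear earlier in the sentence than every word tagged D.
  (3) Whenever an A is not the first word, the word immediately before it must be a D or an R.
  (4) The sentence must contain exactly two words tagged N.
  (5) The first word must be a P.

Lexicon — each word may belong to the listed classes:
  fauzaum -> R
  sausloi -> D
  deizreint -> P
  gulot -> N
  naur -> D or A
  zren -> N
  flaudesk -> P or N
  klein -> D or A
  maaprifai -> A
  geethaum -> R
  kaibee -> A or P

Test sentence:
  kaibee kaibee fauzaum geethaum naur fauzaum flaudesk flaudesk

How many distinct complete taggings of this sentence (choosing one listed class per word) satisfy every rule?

2

Candidates per position — 1:kaibee {A,P}; 2:kaibee {A,P}; 3:fauzaum {R}; 4:geethaum {R}; 5:naur {D,A}; 6:fauzaum {R}; 7:flaudesk {P,N}; 8:flaudesk {P,N}.
There are 32 candidate sequences in total.
The sequences that satisfy every rule: P P R R D R N N; P P R R A R N N.
Count = 2.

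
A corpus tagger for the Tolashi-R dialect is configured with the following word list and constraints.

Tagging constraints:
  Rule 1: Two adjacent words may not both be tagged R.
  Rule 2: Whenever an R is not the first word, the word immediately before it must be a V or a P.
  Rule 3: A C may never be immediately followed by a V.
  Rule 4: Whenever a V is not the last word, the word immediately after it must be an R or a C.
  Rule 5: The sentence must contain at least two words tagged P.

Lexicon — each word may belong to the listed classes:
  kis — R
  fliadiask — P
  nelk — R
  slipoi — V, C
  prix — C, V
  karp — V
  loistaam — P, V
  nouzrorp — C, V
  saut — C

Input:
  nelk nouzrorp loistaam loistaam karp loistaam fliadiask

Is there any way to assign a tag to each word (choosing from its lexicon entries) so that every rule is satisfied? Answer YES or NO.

NO

Candidates per position — 1:nelk {R}; 2:nouzrorp {C,V}; 3:loistaam {P,V}; 4:loistaam {P,V}; 5:karp {V}; 6:loistaam {P,V}; 7:fliadiask {P}.
Rule 4 cannot be satisfied by any choice of tags from the lexicon.
So there is no consistent tagging.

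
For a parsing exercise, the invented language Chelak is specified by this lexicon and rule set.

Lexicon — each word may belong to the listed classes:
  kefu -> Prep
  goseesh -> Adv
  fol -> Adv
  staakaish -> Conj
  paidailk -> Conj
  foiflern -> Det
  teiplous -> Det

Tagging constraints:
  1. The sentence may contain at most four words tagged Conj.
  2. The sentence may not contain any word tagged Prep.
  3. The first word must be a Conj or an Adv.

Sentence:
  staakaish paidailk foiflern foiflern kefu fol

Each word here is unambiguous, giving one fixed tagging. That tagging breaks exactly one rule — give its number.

2

Fixed tagging: Conj Conj Det Det Prep Adv.
Rule check: R1 ✓, R2 ✗, R3 ✓.
Only rule 2 fails.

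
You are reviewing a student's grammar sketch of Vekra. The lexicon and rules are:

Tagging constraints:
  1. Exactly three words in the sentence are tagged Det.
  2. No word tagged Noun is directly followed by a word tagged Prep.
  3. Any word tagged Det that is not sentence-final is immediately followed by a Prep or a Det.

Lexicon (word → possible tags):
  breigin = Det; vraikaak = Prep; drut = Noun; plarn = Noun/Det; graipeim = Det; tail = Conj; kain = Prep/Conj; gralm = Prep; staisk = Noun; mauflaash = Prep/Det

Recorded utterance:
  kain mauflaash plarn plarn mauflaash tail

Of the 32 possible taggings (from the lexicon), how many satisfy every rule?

2

Candidates per position — 1:kain {Prep,Conj}; 2:mauflaash {Prep,Det}; 3:plarn {Noun,Det}; 4:plarn {Noun,Det}; 5:mauflaash {Prep,Det}; 6:tail {Conj}.
There are 32 candidate sequences in total.
The sequences that satisfy every rule: Prep Det Det Det Prep Conj; Conj Det Det Det Prep Conj.
Count = 2.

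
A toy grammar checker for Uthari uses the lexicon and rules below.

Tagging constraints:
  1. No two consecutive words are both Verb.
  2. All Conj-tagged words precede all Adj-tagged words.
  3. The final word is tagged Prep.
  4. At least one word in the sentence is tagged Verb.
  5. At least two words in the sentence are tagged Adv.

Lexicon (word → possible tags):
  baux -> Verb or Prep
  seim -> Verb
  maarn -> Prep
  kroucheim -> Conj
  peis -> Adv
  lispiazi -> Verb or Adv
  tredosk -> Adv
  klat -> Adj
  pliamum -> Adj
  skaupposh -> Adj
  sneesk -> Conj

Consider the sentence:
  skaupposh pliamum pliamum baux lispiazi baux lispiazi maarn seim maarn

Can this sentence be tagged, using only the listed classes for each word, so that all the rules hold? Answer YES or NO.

Candidates per position — 1:skaupposh {Adj}; 2:pliamum {Adj}; 3:pliamum {Adj}; 4:baux {Verb,Prep}; 5:lispiazi {Verb,Adv}; 6:baux {Verb,Prep}; 7:lispiazi {Verb,Adv}; 8:maarn {Prep}; 9:seim {Verb}; 10:maarn {Prep}.
One satisfying assignment: Adj Adj Adj Prep Adv Prep Adv Prep Verb Prep.
Check: rule 1 satisfied; rule 2 satisfied; rule 3 satisfied; rule 4 satisfied; rule 5 satisfied.

YES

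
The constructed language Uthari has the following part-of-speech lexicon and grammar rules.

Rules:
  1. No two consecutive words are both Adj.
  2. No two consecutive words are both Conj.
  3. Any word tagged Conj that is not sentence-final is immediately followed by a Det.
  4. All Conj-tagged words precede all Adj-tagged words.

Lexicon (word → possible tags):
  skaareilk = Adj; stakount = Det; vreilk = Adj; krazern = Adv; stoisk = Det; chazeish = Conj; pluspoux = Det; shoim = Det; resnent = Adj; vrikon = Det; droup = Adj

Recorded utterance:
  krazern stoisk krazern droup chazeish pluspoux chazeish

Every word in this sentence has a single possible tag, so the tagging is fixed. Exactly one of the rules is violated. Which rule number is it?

Fixed tagging: Adv Det Adv Adj Conj Det Conj.
Applying the rules: R1 holds, R2 holds, R3 holds, R4 violated.
Only rule 4 fails.

4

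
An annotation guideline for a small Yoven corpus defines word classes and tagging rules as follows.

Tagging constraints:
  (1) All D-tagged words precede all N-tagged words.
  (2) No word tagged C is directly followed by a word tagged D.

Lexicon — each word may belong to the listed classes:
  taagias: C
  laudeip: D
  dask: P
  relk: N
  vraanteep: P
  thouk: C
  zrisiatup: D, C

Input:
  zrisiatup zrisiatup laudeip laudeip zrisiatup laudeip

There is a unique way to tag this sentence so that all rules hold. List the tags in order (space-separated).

Candidates per position — 1:zrisiatup {D,C}; 2:zrisiatup {D,C}; 3:laudeip {D}; 4:laudeip {D}; 5:zrisiatup {D,C}; 6:laudeip {D}.
At position 1, choosing C makes rule 2 impossible to satisfy; hence D.
At position 2, choosing C makes rule 2 impossible to satisfy; hence D.
At position 5, choosing C makes rule 2 impossible to satisfy; hence D.
That leaves exactly one tagging: D D D D D D.
Check: rule 1 holds; rule 2 holds.

D D D D D D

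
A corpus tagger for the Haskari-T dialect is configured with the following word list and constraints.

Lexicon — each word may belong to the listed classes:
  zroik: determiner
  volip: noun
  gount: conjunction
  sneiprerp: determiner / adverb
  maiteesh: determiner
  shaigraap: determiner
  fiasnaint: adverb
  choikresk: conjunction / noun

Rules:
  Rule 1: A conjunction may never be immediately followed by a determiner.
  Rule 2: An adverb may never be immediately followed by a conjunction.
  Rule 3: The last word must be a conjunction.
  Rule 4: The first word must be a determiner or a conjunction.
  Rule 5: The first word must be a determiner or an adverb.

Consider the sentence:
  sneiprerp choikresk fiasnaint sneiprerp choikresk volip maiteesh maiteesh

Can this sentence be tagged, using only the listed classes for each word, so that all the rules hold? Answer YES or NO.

Candidates per position — 1:sneiprerp {determiner,adverb}; 2:choikresk {conjunction,noun}; 3:fiasnaint {adverb}; 4:sneiprerp {determiner,adverb}; 5:choikresk {conjunction,noun}; 6:volip {noun}; 7:maiteesh {determiner}; 8:maiteesh {determiner}.
Rule 3 cannot be satisfied by any choice of tags from the lexicon.
So there is no consistent tagging.

NO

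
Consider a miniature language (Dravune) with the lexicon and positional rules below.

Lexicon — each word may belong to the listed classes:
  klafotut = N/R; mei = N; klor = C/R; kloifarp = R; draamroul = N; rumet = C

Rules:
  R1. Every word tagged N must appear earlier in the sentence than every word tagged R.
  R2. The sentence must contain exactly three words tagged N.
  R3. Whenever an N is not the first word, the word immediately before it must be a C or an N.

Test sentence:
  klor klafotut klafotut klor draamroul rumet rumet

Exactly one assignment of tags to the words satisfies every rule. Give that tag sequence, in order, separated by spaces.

Candidates per position — 1:klor {C,R}; 2:klafotut {N,R}; 3:klafotut {N,R}; 4:klor {C,R}; 5:draamroul {N}; 6:rumet {C}; 7:rumet {C}.
Position 1: R is ruled out by rule 1; that leaves C.
Position 2: R is ruled out by rule 1; that leaves N.
Position 3: R is ruled out by rule 1; that leaves N.
Position 4: R is ruled out by rule 1; that leaves C.
That leaves exactly one tagging: C N N C N C C.
Rule-by-rule: rule 1 ✓; rule 2 ✓; rule 3 ✓.

C N N C N C C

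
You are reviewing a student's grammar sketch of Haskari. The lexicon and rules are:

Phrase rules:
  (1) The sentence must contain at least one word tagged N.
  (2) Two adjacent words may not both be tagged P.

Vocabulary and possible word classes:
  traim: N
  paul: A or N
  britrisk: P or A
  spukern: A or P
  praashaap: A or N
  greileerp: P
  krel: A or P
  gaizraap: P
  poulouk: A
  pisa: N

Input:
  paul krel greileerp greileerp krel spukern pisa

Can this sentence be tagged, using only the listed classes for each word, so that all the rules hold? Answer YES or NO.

NO

Candidates per position — 1:paul {A,N}; 2:krel {A,P}; 3:greileerp {P}; 4:greileerp {P}; 5:krel {A,P}; 6:spukern {A,P}; 7:pisa {N}.
Rule 2 cannot be satisfied by any choice of tags from the lexicon.
So there is no consistent tagging.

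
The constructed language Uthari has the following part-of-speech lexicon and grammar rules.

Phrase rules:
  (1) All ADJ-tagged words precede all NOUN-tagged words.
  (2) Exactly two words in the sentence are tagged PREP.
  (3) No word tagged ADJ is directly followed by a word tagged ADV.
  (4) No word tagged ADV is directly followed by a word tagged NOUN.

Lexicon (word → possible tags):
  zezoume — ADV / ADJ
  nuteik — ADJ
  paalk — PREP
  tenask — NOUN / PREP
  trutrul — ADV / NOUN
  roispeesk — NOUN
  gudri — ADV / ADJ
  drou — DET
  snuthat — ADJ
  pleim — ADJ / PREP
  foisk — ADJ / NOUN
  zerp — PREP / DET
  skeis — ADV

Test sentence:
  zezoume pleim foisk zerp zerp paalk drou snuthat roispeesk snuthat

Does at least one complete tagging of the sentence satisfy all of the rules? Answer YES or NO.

NO

Candidates per position — 1:zezoume {ADV,ADJ}; 2:pleim {ADJ,PREP}; 3:foisk {ADJ,NOUN}; 4:zerp {PREP,DET}; 5:zerp {PREP,DET}; 6:paalk {PREP}; 7:drou {DET}; 8:snuthat {ADJ}; 9:roispeesk {NOUN}; 10:snuthat {ADJ}.
Rule 1 cannot be satisfied by any choice of tags from the lexicon.
So there is no consistent tagging.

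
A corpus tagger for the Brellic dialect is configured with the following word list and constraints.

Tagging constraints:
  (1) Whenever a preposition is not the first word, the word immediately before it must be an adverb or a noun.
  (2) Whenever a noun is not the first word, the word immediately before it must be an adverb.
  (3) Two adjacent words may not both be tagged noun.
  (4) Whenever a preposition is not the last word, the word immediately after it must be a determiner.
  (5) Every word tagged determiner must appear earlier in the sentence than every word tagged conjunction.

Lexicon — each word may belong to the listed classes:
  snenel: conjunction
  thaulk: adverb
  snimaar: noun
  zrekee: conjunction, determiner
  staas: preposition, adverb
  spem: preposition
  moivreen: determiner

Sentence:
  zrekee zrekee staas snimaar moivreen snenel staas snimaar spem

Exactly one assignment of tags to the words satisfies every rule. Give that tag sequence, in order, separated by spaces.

Candidates per position — 1:zrekee {conjunction,determiner}; 2:zrekee {conjunction,determiner}; 3:staas {preposition,adverb}; 4:snimaar {noun}; 5:moivreen {determiner}; 6:snenel {conjunction}; 7:staas {preposition,adverb}; 8:snimaar {noun}; 9:spem {preposition}.
Position 1: conjunction is ruled out by rule 5; that leaves determiner.
Position 2: conjunction is ruled out by rule 5; that leaves determiner.
Position 3: preposition is ruled out by rule 1; that leaves adverb.
Position 7: preposition is ruled out by rule 1; that leaves adverb.
That leaves exactly one tagging: determiner determiner adverb noun determiner conjunction adverb noun preposition.
Rule-by-rule: rule 1 ✓; rule 2 ✓; rule 3 ✓; rule 4 ✓; rule 5 ✓.

determiner determiner adverb noun determiner conjunction adverb noun preposition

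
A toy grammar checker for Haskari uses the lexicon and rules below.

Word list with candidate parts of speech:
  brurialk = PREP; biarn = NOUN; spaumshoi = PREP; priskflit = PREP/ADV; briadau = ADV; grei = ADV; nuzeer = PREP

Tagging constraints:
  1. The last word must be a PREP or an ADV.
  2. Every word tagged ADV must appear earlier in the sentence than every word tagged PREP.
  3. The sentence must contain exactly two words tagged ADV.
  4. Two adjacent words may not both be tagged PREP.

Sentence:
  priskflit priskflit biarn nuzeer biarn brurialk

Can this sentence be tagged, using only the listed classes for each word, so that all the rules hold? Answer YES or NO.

Candidates per position — 1:priskflit {PREP,ADV}; 2:priskflit {PREP,ADV}; 3:biarn {NOUN}; 4:nuzeer {PREP}; 5:biarn {NOUN}; 6:brurialk {PREP}.
One satisfying assignment: ADV ADV NOUN PREP NOUN PREP.
Checking: rule 1 holds; rule 2 holds; rule 3 holds; rule 4 holds.

YES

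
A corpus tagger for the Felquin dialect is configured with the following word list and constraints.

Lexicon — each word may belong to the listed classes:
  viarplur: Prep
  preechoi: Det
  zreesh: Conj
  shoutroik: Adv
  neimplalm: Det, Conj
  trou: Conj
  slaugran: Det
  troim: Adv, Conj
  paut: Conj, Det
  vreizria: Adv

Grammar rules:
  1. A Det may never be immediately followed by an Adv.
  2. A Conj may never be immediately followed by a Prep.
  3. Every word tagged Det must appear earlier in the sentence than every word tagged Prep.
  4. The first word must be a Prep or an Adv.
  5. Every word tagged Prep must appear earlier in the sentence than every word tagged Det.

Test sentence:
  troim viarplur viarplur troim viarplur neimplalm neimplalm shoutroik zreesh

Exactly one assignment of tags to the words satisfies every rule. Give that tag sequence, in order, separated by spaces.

Candidates per position — 1:troim {Adv,Conj}; 2:viarplur {Prep}; 3:viarplur {Prep}; 4:troim {Adv,Conj}; 5:viarplur {Prep}; 6:neimplalm {Det,Conj}; 7:neimplalm {Det,Conj}; 8:shoutroik {Adv}; 9:zreesh {Conj}.
If word 1 were Conj, no tagging could satisfy rule 2; so word 1 is Adv.
If word 4 were Conj, no tagging could satisfy rule 2; so word 4 is Adv.
If word 6 were Det, no tagging could satisfy rule 3; so word 6 is Conj.
If word 7 were Det, no tagging could satisfy rule 1; so word 7 is Conj.
So the tagging must be: Adv Prep Prep Adv Prep Conj Conj Adv Conj.
Rule-by-rule: rule 1 ✓; rule 2 ✓; rule 3 ✓; rule 4 ✓; rule 5 ✓.

Adv Prep Prep Adv Prep Conj Conj Adv Conj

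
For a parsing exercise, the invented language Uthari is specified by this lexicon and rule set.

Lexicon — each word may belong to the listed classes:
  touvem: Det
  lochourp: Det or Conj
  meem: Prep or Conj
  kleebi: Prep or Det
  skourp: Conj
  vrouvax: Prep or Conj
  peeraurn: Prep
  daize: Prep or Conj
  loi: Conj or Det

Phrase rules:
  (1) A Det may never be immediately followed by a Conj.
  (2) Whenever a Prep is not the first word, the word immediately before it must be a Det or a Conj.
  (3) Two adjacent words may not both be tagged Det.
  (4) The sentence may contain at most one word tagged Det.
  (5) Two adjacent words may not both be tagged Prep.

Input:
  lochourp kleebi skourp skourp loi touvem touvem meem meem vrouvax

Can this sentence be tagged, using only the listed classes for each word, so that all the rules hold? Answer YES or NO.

Candidates per position — 1:lochourp {Det,Conj}; 2:kleebi {Prep,Det}; 3:skourp {Conj}; 4:skourp {Conj}; 5:loi {Conj,Det}; 6:touvem {Det}; 7:touvem {Det}; 8:meem {Prep,Conj}; 9:meem {Prep,Conj}; 10:vrouvax {Prep,Conj}.
Rule 3 cannot be satisfied by any choice of tags from the lexicon.
So there is no consistent tagging.

NO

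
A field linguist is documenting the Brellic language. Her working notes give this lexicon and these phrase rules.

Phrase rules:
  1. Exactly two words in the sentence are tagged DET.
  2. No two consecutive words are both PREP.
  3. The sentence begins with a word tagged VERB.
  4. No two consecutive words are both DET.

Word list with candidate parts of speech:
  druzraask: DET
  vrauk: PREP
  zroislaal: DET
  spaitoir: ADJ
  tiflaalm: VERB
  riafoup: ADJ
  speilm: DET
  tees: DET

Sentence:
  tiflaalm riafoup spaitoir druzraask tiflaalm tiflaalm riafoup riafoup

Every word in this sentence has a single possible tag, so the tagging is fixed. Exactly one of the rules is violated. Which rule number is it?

Fixed tagging: VERB ADJ ADJ DET VERB VERB ADJ ADJ.
Checking each rule: R1 ✗, R2 ✓, R3 ✓, R4 ✓.
Only rule 1 fails.

1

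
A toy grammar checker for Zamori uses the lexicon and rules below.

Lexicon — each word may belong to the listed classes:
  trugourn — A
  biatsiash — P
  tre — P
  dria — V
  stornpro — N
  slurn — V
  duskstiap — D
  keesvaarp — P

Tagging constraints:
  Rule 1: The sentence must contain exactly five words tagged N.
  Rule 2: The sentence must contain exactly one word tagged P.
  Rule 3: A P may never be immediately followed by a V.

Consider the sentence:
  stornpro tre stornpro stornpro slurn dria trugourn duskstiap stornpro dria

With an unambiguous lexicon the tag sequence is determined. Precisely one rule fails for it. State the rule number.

Fixed tagging: N P N N V V A D N V.
Applying the rules: R1 fails, R2 ok, R3 ok.
Only rule 1 fails.

1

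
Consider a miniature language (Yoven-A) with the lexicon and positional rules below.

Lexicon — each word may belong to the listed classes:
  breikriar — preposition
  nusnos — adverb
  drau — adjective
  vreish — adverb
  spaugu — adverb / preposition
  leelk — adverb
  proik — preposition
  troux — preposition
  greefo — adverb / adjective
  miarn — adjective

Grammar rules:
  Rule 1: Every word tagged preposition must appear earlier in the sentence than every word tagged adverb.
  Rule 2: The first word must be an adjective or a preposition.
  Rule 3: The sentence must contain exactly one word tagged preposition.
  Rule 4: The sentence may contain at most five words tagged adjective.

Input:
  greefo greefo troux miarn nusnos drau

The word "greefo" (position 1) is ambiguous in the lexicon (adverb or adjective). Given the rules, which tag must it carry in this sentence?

adjective

Candidates per position — 1:greefo {adverb,adjective}; 2:greefo {adverb,adjective}; 3:troux {preposition}; 4:miarn {adjective}; 5:nusnos {adverb}; 6:drau {adjective}.
At position 1, choosing adverb makes rule 1 impossible to satisfy; hence adjective.
At position 2, choosing adverb makes rule 1 impossible to satisfy; hence adjective.
The unique satisfying tagging is: adjective adjective preposition adjective adverb adjective.
Rule-by-rule: rule 1 satisfied; rule 2 satisfied; rule 3 satisfied; rule 4 satisfied.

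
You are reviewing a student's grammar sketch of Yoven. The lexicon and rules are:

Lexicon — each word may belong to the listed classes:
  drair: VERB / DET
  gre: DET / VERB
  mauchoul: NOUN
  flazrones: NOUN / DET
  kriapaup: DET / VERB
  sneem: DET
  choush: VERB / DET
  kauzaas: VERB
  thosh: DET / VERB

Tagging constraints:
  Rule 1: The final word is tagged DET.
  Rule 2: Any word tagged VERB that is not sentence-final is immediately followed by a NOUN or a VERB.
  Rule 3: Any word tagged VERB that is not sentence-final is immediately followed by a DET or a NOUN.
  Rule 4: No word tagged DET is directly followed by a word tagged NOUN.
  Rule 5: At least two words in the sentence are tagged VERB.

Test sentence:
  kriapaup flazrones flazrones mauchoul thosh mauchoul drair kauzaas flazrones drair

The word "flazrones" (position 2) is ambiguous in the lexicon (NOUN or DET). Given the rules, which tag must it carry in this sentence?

NOUN

Candidates per position — 1:kriapaup {DET,VERB}; 2:flazrones {NOUN,DET}; 3:flazrones {NOUN,DET}; 4:mauchoul {NOUN}; 5:thosh {DET,VERB}; 6:mauchoul {NOUN}; 7:drair {VERB,DET}; 8:kauzaas {VERB}; 9:flazrones {NOUN,DET}; 10:drair {VERB,DET}.
Position 1: tagging it DET would leave rule 4 unsatisfiable, so it must be VERB.
Position 2: tagging it DET would leave rule 2 unsatisfiable, so it must be NOUN.
Position 3: tagging it DET would leave rule 4 unsatisfiable, so it must be NOUN.
Position 5: tagging it DET would leave rule 4 unsatisfiable, so it must be VERB.
Position 7: tagging it VERB would leave rule 3 unsatisfiable, so it must be DET.
Position 9: tagging it DET would leave rule 2 unsatisfiable, so it must be NOUN.
Position 10: tagging it VERB would leave rule 1 unsatisfiable, so it must be DET.
So the tagging must be: VERB NOUN NOUN NOUN VERB NOUN DET VERB NOUN DET.
Verifying each rule — rule 1 holds; rule 2 holds; rule 3 holds; rule 4 holds; rule 5 holds.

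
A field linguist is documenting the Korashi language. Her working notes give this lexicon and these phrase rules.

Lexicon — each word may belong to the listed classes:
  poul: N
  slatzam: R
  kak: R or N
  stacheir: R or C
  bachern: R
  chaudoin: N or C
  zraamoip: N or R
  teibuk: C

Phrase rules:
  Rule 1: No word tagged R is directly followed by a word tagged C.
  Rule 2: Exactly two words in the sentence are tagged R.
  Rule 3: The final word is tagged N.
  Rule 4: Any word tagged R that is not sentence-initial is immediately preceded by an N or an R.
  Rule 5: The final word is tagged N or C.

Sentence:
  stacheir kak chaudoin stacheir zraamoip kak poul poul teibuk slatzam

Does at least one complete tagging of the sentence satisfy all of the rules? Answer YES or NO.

NO

Candidates per position — 1:stacheir {R,C}; 2:kak {R,N}; 3:chaudoin {N,C}; 4:stacheir {R,C}; 5:zraamoip {N,R}; 6:kak {R,N}; 7:poul {N}; 8:poul {N}; 9:teibuk {C}; 10:slatzam {R}.
Rule 3 cannot be satisfied by any choice of tags from the lexicon.
So there is no consistent tagging.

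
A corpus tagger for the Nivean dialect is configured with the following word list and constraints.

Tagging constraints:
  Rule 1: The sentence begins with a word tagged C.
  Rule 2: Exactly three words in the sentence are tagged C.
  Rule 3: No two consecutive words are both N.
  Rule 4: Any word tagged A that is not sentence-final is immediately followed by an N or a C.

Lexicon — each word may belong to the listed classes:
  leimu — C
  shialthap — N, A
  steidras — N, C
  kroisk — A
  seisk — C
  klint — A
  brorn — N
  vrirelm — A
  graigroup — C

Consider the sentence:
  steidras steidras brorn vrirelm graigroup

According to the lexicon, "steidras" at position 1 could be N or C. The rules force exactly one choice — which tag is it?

C

Candidates per position — 1:steidras {N,C}; 2:steidras {N,C}; 3:brorn {N}; 4:vrirelm {A}; 5:graigroup {C}.
Word 1 cannot be N — rule 1 would then fail for every completion. It is C.
Word 2 cannot be N — rule 2 would then fail for every completion. It is C.
The only consistent sequence is: C C N A C.
Verifying each rule — rule 1 satisfied; rule 2 satisfied; rule 3 satisfied; rule 4 satisfied.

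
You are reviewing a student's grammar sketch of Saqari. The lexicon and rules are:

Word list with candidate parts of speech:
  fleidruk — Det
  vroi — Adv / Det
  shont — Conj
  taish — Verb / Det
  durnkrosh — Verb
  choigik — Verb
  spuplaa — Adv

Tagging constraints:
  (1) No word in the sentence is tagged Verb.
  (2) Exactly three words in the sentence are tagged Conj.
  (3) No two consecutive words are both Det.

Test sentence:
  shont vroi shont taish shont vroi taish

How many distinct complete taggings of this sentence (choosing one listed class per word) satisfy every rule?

Candidates per position — 1:shont {Conj}; 2:vroi {Adv,Det}; 3:shont {Conj}; 4:taish {Verb,Det}; 5:shont {Conj}; 6:vroi {Adv,Det}; 7:taish {Verb,Det}.
There are 16 candidate sequences in total.
The sequences that satisfy every rule: Conj Adv Conj Det Conj Adv Det; Conj Det Conj Det Conj Adv Det.
Count = 2.

2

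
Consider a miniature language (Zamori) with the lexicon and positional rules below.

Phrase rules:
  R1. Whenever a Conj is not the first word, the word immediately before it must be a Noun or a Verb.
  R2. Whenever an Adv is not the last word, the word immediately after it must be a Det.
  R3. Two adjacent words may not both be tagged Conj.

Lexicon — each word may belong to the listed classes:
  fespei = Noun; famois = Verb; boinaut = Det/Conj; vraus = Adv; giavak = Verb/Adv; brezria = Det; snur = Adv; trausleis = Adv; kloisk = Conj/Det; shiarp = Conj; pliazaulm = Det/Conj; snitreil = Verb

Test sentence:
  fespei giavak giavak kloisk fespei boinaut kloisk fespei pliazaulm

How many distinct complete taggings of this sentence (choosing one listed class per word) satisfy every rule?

Candidates per position — 1:fespei {Noun}; 2:giavak {Verb,Adv}; 3:giavak {Verb,Adv}; 4:kloisk {Conj,Det}; 5:fespei {Noun}; 6:boinaut {Det,Conj}; 7:kloisk {Conj,Det}; 8:fespei {Noun}; 9:pliazaulm {Det,Conj}.
There are 64 candidate sequences in total.
Checking each against the rules leaves 12 sequences.
Count = 12.

12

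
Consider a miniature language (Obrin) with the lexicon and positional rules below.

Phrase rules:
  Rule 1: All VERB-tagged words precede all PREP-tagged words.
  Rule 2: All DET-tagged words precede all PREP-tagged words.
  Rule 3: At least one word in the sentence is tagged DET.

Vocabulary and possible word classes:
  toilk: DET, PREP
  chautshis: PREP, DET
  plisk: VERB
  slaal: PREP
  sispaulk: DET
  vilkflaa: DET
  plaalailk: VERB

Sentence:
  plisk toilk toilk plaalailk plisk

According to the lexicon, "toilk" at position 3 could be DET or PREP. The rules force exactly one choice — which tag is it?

DET

Candidates per position — 1:plisk {VERB}; 2:toilk {DET,PREP}; 3:toilk {DET,PREP}; 4:plaalailk {VERB}; 5:plisk {VERB}.
Position 2: PREP is ruled out by rule 1; that leaves DET.
Position 3: PREP is ruled out by rule 1; that leaves DET.
So the tagging must be: VERB DET DET VERB VERB.
Rule-by-rule: rule 1 satisfied; rule 2 satisfied; rule 3 satisfied.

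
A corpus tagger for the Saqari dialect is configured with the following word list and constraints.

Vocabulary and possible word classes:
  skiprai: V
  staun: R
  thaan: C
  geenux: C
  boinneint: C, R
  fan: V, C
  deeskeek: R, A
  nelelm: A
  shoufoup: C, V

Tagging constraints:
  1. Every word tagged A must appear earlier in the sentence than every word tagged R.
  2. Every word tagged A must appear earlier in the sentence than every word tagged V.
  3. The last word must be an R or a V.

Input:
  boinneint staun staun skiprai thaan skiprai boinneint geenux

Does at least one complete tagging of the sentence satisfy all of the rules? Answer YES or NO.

Candidates per position — 1:boinneint {C,R}; 2:staun {R}; 3:staun {R}; 4:skiprai {V}; 5:thaan {C}; 6:skiprai {V}; 7:boinneint {C,R}; 8:geenux {C}.
Rule 3 cannot be satisfied by any choice of tags from the lexicon.
So there is no consistent tagging.

NO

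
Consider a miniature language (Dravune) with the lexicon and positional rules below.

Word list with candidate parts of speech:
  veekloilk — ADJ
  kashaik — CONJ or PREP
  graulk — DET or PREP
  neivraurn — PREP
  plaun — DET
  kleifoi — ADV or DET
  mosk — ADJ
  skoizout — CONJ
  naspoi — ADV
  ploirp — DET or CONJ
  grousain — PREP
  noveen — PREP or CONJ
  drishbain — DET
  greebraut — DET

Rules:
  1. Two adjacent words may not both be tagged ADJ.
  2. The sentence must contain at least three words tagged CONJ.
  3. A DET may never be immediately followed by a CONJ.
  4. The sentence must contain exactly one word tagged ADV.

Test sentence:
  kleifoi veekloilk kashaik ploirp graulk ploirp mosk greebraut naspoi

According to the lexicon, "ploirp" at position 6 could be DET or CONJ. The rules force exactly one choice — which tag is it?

CONJ

Candidates per position — 1:kleifoi {ADV,DET}; 2:veekloilk {ADJ}; 3:kashaik {CONJ,PREP}; 4:ploirp {DET,CONJ}; 5:graulk {DET,PREP}; 6:ploirp {DET,CONJ}; 7:mosk {ADJ}; 8:greebraut {DET}; 9:naspoi {ADV}.
If word 1 were ADV, no tagging could satisfy rule 4; so word 1 is DET.
If word 3 were PREP, no tagging could satisfy rule 2; so word 3 is CONJ.
If word 4 were DET, no tagging could satisfy rule 2; so word 4 is CONJ.
If word 6 were DET, no tagging could satisfy rule 2; so word 6 is CONJ.
If word 5 were DET, no tagging could satisfy rule 3; so word 5 is PREP.
The only consistent sequence is: DET ADJ CONJ CONJ PREP CONJ ADJ DET ADV.
Check: rule 1 ok; rule 2 ok; rule 3 ok; rule 4 ok.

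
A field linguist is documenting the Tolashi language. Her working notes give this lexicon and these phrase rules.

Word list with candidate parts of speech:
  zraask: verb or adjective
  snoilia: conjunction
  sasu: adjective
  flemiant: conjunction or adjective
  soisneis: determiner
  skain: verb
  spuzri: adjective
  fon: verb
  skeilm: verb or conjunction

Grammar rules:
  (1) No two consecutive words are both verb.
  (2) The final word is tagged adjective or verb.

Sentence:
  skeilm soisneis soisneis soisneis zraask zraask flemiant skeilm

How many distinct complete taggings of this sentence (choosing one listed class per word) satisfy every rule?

12

Candidates per position — 1:skeilm {verb,conjunction}; 2:soisneis {determiner}; 3:soisneis {determiner}; 4:soisneis {determiner}; 5:zraask {verb,adjective}; 6:zraask {verb,adjective}; 7:flemiant {conjunction,adjective}; 8:skeilm {verb,conjunction}.
There are 32 candidate sequences in total.
Checking each against the rules leaves 12 sequences.
Count = 12.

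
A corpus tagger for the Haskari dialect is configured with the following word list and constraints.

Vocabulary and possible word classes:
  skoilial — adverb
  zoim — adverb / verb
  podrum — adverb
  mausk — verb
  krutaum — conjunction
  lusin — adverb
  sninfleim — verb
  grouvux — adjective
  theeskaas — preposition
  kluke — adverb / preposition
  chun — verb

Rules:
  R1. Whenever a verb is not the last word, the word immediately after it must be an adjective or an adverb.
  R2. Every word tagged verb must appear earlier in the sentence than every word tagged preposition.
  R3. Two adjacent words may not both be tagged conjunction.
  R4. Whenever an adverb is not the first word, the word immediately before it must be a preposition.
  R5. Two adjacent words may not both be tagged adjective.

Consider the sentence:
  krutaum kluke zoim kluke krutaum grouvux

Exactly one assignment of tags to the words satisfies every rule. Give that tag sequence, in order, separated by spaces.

conjunction preposition adverb preposition conjunction adjective

Candidates per position — 1:krutaum {conjunction}; 2:kluke {adverb,preposition}; 3:zoim {adverb,verb}; 4:kluke {adverb,preposition}; 5:krutaum {conjunction}; 6:grouvux {adjective}.
At position 2, choosing adverb makes rule 4 impossible to satisfy; hence preposition.
At position 3, choosing verb makes rule 2 impossible to satisfy; hence adverb.
At position 4, choosing adverb makes rule 4 impossible to satisfy; hence preposition.
The unique satisfying tagging is: conjunction preposition adverb preposition conjunction adjective.
Checking: rule 1 ✓; rule 2 ✓; rule 3 ✓; rule 4 ✓; rule 5 ✓.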